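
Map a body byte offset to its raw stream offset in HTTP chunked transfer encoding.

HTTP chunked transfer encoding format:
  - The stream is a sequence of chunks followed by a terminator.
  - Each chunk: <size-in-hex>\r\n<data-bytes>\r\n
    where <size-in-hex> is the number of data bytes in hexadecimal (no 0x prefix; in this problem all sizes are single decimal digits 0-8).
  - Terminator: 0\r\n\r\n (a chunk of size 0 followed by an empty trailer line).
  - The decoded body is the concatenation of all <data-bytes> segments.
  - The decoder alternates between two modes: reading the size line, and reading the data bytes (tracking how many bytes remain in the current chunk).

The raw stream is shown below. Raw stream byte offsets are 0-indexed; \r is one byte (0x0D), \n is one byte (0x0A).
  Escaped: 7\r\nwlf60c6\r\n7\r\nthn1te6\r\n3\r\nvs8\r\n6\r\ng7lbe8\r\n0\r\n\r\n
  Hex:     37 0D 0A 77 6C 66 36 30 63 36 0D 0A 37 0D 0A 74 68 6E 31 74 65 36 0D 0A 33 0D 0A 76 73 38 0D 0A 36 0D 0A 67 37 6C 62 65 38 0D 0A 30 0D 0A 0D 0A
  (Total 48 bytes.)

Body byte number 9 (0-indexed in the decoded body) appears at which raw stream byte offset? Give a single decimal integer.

Chunk 1: stream[0..1]='7' size=0x7=7, data at stream[3..10]='wlf60c6' -> body[0..7], body so far='wlf60c6'
Chunk 2: stream[12..13]='7' size=0x7=7, data at stream[15..22]='thn1te6' -> body[7..14], body so far='wlf60c6thn1te6'
Chunk 3: stream[24..25]='3' size=0x3=3, data at stream[27..30]='vs8' -> body[14..17], body so far='wlf60c6thn1te6vs8'
Chunk 4: stream[32..33]='6' size=0x6=6, data at stream[35..41]='g7lbe8' -> body[17..23], body so far='wlf60c6thn1te6vs8g7lbe8'
Chunk 5: stream[43..44]='0' size=0 (terminator). Final body='wlf60c6thn1te6vs8g7lbe8' (23 bytes)
Body byte 9 at stream offset 17

Answer: 17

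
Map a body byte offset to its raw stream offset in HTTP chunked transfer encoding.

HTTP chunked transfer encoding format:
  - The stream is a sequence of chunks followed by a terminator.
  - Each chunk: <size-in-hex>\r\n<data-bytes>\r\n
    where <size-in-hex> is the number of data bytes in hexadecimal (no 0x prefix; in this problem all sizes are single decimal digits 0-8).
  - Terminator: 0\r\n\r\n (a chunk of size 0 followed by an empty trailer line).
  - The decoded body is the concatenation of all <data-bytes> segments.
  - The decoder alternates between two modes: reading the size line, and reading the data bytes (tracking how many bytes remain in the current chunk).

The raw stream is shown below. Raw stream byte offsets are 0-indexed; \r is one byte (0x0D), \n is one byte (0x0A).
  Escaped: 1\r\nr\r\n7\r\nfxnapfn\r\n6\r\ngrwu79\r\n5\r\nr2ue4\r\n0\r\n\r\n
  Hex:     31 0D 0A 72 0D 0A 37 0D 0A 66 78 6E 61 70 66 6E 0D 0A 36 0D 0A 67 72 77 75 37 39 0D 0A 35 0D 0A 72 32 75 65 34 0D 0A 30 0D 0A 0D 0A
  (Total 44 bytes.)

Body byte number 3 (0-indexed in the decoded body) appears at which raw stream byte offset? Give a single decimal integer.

Chunk 1: stream[0..1]='1' size=0x1=1, data at stream[3..4]='r' -> body[0..1], body so far='r'
Chunk 2: stream[6..7]='7' size=0x7=7, data at stream[9..16]='fxnapfn' -> body[1..8], body so far='rfxnapfn'
Chunk 3: stream[18..19]='6' size=0x6=6, data at stream[21..27]='grwu79' -> body[8..14], body so far='rfxnapfngrwu79'
Chunk 4: stream[29..30]='5' size=0x5=5, data at stream[32..37]='r2ue4' -> body[14..19], body so far='rfxnapfngrwu79r2ue4'
Chunk 5: stream[39..40]='0' size=0 (terminator). Final body='rfxnapfngrwu79r2ue4' (19 bytes)
Body byte 3 at stream offset 11

Answer: 11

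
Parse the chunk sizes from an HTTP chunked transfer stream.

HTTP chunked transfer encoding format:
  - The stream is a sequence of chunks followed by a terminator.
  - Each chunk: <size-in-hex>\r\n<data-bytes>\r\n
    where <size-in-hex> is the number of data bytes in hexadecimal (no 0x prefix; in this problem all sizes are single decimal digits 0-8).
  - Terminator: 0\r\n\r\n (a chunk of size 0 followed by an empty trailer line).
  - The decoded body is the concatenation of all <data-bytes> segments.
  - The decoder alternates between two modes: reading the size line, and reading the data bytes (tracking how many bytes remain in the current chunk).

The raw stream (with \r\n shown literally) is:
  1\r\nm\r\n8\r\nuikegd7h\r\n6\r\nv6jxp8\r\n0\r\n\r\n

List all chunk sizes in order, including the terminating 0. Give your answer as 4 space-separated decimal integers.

Answer: 1 8 6 0

Derivation:
Chunk 1: stream[0..1]='1' size=0x1=1, data at stream[3..4]='m' -> body[0..1], body so far='m'
Chunk 2: stream[6..7]='8' size=0x8=8, data at stream[9..17]='uikegd7h' -> body[1..9], body so far='muikegd7h'
Chunk 3: stream[19..20]='6' size=0x6=6, data at stream[22..28]='v6jxp8' -> body[9..15], body so far='muikegd7hv6jxp8'
Chunk 4: stream[30..31]='0' size=0 (terminator). Final body='muikegd7hv6jxp8' (15 bytes)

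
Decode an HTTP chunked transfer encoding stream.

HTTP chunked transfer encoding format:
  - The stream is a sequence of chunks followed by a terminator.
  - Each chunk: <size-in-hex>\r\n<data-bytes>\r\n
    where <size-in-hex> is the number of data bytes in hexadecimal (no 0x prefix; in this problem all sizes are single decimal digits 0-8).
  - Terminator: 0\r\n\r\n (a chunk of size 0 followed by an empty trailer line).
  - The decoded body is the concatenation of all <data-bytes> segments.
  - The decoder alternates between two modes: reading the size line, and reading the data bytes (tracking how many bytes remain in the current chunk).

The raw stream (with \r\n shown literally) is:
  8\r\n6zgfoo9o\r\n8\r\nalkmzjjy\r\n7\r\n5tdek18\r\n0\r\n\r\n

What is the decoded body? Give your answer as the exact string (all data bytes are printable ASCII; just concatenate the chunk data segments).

Chunk 1: stream[0..1]='8' size=0x8=8, data at stream[3..11]='6zgfoo9o' -> body[0..8], body so far='6zgfoo9o'
Chunk 2: stream[13..14]='8' size=0x8=8, data at stream[16..24]='alkmzjjy' -> body[8..16], body so far='6zgfoo9oalkmzjjy'
Chunk 3: stream[26..27]='7' size=0x7=7, data at stream[29..36]='5tdek18' -> body[16..23], body so far='6zgfoo9oalkmzjjy5tdek18'
Chunk 4: stream[38..39]='0' size=0 (terminator). Final body='6zgfoo9oalkmzjjy5tdek18' (23 bytes)

Answer: 6zgfoo9oalkmzjjy5tdek18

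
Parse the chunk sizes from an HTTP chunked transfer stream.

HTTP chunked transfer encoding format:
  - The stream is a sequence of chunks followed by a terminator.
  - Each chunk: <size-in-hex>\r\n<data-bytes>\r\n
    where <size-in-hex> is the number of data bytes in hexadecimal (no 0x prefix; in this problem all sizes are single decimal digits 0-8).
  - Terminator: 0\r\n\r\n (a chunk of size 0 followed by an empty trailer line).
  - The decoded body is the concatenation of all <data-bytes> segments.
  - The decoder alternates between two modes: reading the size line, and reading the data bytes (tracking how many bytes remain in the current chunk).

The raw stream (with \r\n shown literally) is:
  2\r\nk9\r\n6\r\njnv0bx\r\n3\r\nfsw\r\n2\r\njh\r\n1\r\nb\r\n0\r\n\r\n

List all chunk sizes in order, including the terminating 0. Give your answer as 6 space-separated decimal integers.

Answer: 2 6 3 2 1 0

Derivation:
Chunk 1: stream[0..1]='2' size=0x2=2, data at stream[3..5]='k9' -> body[0..2], body so far='k9'
Chunk 2: stream[7..8]='6' size=0x6=6, data at stream[10..16]='jnv0bx' -> body[2..8], body so far='k9jnv0bx'
Chunk 3: stream[18..19]='3' size=0x3=3, data at stream[21..24]='fsw' -> body[8..11], body so far='k9jnv0bxfsw'
Chunk 4: stream[26..27]='2' size=0x2=2, data at stream[29..31]='jh' -> body[11..13], body so far='k9jnv0bxfswjh'
Chunk 5: stream[33..34]='1' size=0x1=1, data at stream[36..37]='b' -> body[13..14], body so far='k9jnv0bxfswjhb'
Chunk 6: stream[39..40]='0' size=0 (terminator). Final body='k9jnv0bxfswjhb' (14 bytes)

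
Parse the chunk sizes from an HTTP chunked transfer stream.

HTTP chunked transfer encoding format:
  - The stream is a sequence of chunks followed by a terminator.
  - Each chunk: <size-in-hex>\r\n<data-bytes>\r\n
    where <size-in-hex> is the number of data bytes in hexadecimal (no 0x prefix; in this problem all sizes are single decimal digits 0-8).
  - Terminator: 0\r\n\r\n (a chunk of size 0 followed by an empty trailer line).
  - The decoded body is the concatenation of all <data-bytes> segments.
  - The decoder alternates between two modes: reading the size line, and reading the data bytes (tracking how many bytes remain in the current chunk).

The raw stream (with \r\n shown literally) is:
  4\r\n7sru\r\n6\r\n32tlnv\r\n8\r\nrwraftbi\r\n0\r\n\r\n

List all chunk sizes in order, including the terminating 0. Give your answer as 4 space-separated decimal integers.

Chunk 1: stream[0..1]='4' size=0x4=4, data at stream[3..7]='7sru' -> body[0..4], body so far='7sru'
Chunk 2: stream[9..10]='6' size=0x6=6, data at stream[12..18]='32tlnv' -> body[4..10], body so far='7sru32tlnv'
Chunk 3: stream[20..21]='8' size=0x8=8, data at stream[23..31]='rwraftbi' -> body[10..18], body so far='7sru32tlnvrwraftbi'
Chunk 4: stream[33..34]='0' size=0 (terminator). Final body='7sru32tlnvrwraftbi' (18 bytes)

Answer: 4 6 8 0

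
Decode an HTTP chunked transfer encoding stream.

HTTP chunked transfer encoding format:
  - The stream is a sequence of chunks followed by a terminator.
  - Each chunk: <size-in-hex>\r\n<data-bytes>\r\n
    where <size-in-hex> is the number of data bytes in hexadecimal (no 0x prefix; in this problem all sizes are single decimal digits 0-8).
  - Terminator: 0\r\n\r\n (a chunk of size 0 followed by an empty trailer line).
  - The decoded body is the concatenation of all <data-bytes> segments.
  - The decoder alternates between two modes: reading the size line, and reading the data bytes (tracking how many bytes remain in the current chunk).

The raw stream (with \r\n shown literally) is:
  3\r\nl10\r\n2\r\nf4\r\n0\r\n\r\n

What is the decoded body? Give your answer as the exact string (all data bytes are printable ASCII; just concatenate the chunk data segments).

Chunk 1: stream[0..1]='3' size=0x3=3, data at stream[3..6]='l10' -> body[0..3], body so far='l10'
Chunk 2: stream[8..9]='2' size=0x2=2, data at stream[11..13]='f4' -> body[3..5], body so far='l10f4'
Chunk 3: stream[15..16]='0' size=0 (terminator). Final body='l10f4' (5 bytes)

Answer: l10f4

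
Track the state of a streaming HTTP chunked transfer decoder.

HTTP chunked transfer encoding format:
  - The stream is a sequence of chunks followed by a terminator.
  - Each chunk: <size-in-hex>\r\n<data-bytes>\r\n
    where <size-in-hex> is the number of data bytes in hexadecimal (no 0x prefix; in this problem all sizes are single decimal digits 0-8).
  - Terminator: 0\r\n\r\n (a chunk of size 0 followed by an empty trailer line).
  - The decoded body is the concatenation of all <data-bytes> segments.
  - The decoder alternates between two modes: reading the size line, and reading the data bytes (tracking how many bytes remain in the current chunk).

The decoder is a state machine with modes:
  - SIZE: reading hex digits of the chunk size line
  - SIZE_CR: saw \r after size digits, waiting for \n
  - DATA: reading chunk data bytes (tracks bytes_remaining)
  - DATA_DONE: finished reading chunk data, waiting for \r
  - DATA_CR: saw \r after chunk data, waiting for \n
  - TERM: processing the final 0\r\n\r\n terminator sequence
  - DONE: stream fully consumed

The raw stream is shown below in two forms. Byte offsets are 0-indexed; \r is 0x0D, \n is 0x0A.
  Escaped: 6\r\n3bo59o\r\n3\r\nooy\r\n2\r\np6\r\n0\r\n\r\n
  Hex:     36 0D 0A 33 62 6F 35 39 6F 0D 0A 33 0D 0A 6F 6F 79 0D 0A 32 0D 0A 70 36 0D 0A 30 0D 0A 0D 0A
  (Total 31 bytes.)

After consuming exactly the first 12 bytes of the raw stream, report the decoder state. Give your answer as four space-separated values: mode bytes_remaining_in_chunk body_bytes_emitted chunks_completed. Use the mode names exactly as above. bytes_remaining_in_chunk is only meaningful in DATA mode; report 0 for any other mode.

Byte 0 = '6': mode=SIZE remaining=0 emitted=0 chunks_done=0
Byte 1 = 0x0D: mode=SIZE_CR remaining=0 emitted=0 chunks_done=0
Byte 2 = 0x0A: mode=DATA remaining=6 emitted=0 chunks_done=0
Byte 3 = '3': mode=DATA remaining=5 emitted=1 chunks_done=0
Byte 4 = 'b': mode=DATA remaining=4 emitted=2 chunks_done=0
Byte 5 = 'o': mode=DATA remaining=3 emitted=3 chunks_done=0
Byte 6 = '5': mode=DATA remaining=2 emitted=4 chunks_done=0
Byte 7 = '9': mode=DATA remaining=1 emitted=5 chunks_done=0
Byte 8 = 'o': mode=DATA_DONE remaining=0 emitted=6 chunks_done=0
Byte 9 = 0x0D: mode=DATA_CR remaining=0 emitted=6 chunks_done=0
Byte 10 = 0x0A: mode=SIZE remaining=0 emitted=6 chunks_done=1
Byte 11 = '3': mode=SIZE remaining=0 emitted=6 chunks_done=1

Answer: SIZE 0 6 1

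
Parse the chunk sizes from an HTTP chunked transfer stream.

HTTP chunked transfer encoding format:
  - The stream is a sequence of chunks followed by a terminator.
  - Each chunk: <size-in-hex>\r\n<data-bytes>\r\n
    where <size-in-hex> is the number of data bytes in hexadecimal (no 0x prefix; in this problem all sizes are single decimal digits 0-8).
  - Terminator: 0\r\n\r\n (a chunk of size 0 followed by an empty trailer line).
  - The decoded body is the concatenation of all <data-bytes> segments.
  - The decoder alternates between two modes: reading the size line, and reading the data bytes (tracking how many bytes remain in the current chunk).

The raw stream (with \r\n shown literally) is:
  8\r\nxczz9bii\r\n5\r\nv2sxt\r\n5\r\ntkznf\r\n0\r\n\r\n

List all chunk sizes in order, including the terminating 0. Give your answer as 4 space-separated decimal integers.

Chunk 1: stream[0..1]='8' size=0x8=8, data at stream[3..11]='xczz9bii' -> body[0..8], body so far='xczz9bii'
Chunk 2: stream[13..14]='5' size=0x5=5, data at stream[16..21]='v2sxt' -> body[8..13], body so far='xczz9biiv2sxt'
Chunk 3: stream[23..24]='5' size=0x5=5, data at stream[26..31]='tkznf' -> body[13..18], body so far='xczz9biiv2sxttkznf'
Chunk 4: stream[33..34]='0' size=0 (terminator). Final body='xczz9biiv2sxttkznf' (18 bytes)

Answer: 8 5 5 0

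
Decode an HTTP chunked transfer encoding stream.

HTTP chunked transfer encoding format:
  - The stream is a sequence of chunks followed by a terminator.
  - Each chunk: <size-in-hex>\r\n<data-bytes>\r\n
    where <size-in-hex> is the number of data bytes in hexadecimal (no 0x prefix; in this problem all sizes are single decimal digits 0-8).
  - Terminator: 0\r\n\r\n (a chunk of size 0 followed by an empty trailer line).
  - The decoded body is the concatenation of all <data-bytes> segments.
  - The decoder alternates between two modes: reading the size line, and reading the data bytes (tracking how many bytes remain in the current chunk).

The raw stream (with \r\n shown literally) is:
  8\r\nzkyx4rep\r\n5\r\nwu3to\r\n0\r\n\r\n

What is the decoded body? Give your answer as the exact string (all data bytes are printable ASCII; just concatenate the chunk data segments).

Answer: zkyx4repwu3to

Derivation:
Chunk 1: stream[0..1]='8' size=0x8=8, data at stream[3..11]='zkyx4rep' -> body[0..8], body so far='zkyx4rep'
Chunk 2: stream[13..14]='5' size=0x5=5, data at stream[16..21]='wu3to' -> body[8..13], body so far='zkyx4repwu3to'
Chunk 3: stream[23..24]='0' size=0 (terminator). Final body='zkyx4repwu3to' (13 bytes)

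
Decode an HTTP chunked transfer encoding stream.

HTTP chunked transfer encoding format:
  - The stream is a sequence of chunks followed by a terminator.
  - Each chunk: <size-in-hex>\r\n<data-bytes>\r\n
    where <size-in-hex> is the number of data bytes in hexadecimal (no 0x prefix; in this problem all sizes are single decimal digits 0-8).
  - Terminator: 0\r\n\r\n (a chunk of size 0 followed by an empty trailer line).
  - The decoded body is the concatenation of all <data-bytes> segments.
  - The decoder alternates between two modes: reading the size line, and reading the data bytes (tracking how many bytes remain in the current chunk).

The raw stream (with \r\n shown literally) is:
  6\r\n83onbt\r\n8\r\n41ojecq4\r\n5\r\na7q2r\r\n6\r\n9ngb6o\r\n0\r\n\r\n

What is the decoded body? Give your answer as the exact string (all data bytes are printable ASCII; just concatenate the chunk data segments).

Chunk 1: stream[0..1]='6' size=0x6=6, data at stream[3..9]='83onbt' -> body[0..6], body so far='83onbt'
Chunk 2: stream[11..12]='8' size=0x8=8, data at stream[14..22]='41ojecq4' -> body[6..14], body so far='83onbt41ojecq4'
Chunk 3: stream[24..25]='5' size=0x5=5, data at stream[27..32]='a7q2r' -> body[14..19], body so far='83onbt41ojecq4a7q2r'
Chunk 4: stream[34..35]='6' size=0x6=6, data at stream[37..43]='9ngb6o' -> body[19..25], body so far='83onbt41ojecq4a7q2r9ngb6o'
Chunk 5: stream[45..46]='0' size=0 (terminator). Final body='83onbt41ojecq4a7q2r9ngb6o' (25 bytes)

Answer: 83onbt41ojecq4a7q2r9ngb6o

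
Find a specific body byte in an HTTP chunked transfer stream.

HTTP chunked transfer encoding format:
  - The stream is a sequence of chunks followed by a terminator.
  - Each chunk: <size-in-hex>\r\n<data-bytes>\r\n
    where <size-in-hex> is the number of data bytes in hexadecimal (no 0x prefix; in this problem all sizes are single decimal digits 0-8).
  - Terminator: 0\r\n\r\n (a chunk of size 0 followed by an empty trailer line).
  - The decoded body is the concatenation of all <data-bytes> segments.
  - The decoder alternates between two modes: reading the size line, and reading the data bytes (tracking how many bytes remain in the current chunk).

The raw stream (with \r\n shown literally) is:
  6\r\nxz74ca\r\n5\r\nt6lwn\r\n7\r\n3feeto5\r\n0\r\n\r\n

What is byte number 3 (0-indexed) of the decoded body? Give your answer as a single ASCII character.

Chunk 1: stream[0..1]='6' size=0x6=6, data at stream[3..9]='xz74ca' -> body[0..6], body so far='xz74ca'
Chunk 2: stream[11..12]='5' size=0x5=5, data at stream[14..19]='t6lwn' -> body[6..11], body so far='xz74cat6lwn'
Chunk 3: stream[21..22]='7' size=0x7=7, data at stream[24..31]='3feeto5' -> body[11..18], body so far='xz74cat6lwn3feeto5'
Chunk 4: stream[33..34]='0' size=0 (terminator). Final body='xz74cat6lwn3feeto5' (18 bytes)
Body byte 3 = '4'

Answer: 4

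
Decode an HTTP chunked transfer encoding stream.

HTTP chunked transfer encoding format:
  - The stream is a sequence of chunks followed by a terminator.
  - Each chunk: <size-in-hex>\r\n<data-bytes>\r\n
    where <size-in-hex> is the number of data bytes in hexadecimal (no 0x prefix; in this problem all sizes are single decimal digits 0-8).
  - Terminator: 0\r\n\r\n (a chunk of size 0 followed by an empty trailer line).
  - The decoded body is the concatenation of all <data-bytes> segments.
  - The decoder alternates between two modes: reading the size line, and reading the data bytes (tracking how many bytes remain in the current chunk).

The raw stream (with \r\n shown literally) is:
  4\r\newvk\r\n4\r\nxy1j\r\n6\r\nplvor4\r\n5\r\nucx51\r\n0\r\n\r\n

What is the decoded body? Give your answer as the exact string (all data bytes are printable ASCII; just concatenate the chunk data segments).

Chunk 1: stream[0..1]='4' size=0x4=4, data at stream[3..7]='ewvk' -> body[0..4], body so far='ewvk'
Chunk 2: stream[9..10]='4' size=0x4=4, data at stream[12..16]='xy1j' -> body[4..8], body so far='ewvkxy1j'
Chunk 3: stream[18..19]='6' size=0x6=6, data at stream[21..27]='plvor4' -> body[8..14], body so far='ewvkxy1jplvor4'
Chunk 4: stream[29..30]='5' size=0x5=5, data at stream[32..37]='ucx51' -> body[14..19], body so far='ewvkxy1jplvor4ucx51'
Chunk 5: stream[39..40]='0' size=0 (terminator). Final body='ewvkxy1jplvor4ucx51' (19 bytes)

Answer: ewvkxy1jplvor4ucx51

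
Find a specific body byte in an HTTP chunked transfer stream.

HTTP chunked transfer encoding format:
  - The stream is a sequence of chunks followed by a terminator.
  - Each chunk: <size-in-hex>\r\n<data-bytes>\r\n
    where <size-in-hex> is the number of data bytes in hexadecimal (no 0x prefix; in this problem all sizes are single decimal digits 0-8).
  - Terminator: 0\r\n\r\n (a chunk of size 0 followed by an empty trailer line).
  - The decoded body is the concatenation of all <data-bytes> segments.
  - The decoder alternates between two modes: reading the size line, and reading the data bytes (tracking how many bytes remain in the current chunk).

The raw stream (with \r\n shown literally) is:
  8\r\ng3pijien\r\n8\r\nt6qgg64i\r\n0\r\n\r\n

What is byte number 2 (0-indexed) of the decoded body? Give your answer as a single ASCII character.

Chunk 1: stream[0..1]='8' size=0x8=8, data at stream[3..11]='g3pijien' -> body[0..8], body so far='g3pijien'
Chunk 2: stream[13..14]='8' size=0x8=8, data at stream[16..24]='t6qgg64i' -> body[8..16], body so far='g3pijient6qgg64i'
Chunk 3: stream[26..27]='0' size=0 (terminator). Final body='g3pijient6qgg64i' (16 bytes)
Body byte 2 = 'p'

Answer: p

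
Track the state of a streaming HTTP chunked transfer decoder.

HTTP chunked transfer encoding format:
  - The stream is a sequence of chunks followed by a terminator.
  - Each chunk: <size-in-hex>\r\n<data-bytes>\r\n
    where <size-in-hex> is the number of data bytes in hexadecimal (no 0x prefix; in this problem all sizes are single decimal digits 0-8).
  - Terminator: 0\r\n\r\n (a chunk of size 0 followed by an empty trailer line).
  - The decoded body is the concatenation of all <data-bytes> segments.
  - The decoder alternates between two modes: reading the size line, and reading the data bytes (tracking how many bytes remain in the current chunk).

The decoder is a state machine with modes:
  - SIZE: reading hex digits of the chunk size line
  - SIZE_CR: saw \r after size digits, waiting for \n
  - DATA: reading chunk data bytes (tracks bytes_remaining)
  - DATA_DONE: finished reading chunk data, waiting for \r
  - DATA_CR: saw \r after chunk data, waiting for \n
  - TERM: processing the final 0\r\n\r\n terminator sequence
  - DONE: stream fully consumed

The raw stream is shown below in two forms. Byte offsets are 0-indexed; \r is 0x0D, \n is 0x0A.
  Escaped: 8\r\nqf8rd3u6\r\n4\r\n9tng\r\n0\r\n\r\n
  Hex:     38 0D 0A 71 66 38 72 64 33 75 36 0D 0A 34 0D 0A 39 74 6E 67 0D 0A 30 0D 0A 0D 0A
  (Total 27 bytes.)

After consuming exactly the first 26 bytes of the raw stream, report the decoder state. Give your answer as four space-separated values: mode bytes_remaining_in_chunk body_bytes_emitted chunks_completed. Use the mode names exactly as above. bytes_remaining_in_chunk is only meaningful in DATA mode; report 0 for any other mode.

Answer: TERM 0 12 2

Derivation:
Byte 0 = '8': mode=SIZE remaining=0 emitted=0 chunks_done=0
Byte 1 = 0x0D: mode=SIZE_CR remaining=0 emitted=0 chunks_done=0
Byte 2 = 0x0A: mode=DATA remaining=8 emitted=0 chunks_done=0
Byte 3 = 'q': mode=DATA remaining=7 emitted=1 chunks_done=0
Byte 4 = 'f': mode=DATA remaining=6 emitted=2 chunks_done=0
Byte 5 = '8': mode=DATA remaining=5 emitted=3 chunks_done=0
Byte 6 = 'r': mode=DATA remaining=4 emitted=4 chunks_done=0
Byte 7 = 'd': mode=DATA remaining=3 emitted=5 chunks_done=0
Byte 8 = '3': mode=DATA remaining=2 emitted=6 chunks_done=0
Byte 9 = 'u': mode=DATA remaining=1 emitted=7 chunks_done=0
Byte 10 = '6': mode=DATA_DONE remaining=0 emitted=8 chunks_done=0
Byte 11 = 0x0D: mode=DATA_CR remaining=0 emitted=8 chunks_done=0
Byte 12 = 0x0A: mode=SIZE remaining=0 emitted=8 chunks_done=1
Byte 13 = '4': mode=SIZE remaining=0 emitted=8 chunks_done=1
Byte 14 = 0x0D: mode=SIZE_CR remaining=0 emitted=8 chunks_done=1
Byte 15 = 0x0A: mode=DATA remaining=4 emitted=8 chunks_done=1
Byte 16 = '9': mode=DATA remaining=3 emitted=9 chunks_done=1
Byte 17 = 't': mode=DATA remaining=2 emitted=10 chunks_done=1
Byte 18 = 'n': mode=DATA remaining=1 emitted=11 chunks_done=1
Byte 19 = 'g': mode=DATA_DONE remaining=0 emitted=12 chunks_done=1
Byte 20 = 0x0D: mode=DATA_CR remaining=0 emitted=12 chunks_done=1
Byte 21 = 0x0A: mode=SIZE remaining=0 emitted=12 chunks_done=2
Byte 22 = '0': mode=SIZE remaining=0 emitted=12 chunks_done=2
Byte 23 = 0x0D: mode=SIZE_CR remaining=0 emitted=12 chunks_done=2
Byte 24 = 0x0A: mode=TERM remaining=0 emitted=12 chunks_done=2
Byte 25 = 0x0D: mode=TERM remaining=0 emitted=12 chunks_done=2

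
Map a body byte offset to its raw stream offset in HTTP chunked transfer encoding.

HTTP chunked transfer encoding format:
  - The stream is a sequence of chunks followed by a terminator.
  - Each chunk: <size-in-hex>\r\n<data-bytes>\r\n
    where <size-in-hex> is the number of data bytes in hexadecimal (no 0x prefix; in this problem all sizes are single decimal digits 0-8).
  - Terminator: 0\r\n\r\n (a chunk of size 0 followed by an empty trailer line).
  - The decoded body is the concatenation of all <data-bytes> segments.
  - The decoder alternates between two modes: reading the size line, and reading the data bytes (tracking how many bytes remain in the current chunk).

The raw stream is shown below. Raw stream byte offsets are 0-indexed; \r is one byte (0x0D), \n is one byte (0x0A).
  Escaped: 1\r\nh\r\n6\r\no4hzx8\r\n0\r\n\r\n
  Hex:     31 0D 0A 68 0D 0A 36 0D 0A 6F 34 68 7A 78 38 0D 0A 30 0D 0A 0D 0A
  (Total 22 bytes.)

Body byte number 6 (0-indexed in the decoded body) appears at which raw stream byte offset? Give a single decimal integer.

Answer: 14

Derivation:
Chunk 1: stream[0..1]='1' size=0x1=1, data at stream[3..4]='h' -> body[0..1], body so far='h'
Chunk 2: stream[6..7]='6' size=0x6=6, data at stream[9..15]='o4hzx8' -> body[1..7], body so far='ho4hzx8'
Chunk 3: stream[17..18]='0' size=0 (terminator). Final body='ho4hzx8' (7 bytes)
Body byte 6 at stream offset 14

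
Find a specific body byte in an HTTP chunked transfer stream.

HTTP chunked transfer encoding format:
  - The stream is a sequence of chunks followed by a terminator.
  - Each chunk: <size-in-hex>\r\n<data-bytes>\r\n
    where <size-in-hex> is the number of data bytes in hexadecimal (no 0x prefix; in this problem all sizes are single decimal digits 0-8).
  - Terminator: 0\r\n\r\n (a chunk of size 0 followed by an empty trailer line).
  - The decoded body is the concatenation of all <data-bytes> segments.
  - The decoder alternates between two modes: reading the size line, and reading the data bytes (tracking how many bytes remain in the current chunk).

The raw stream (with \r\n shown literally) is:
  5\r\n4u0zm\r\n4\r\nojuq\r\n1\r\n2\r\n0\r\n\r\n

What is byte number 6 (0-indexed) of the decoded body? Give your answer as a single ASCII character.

Chunk 1: stream[0..1]='5' size=0x5=5, data at stream[3..8]='4u0zm' -> body[0..5], body so far='4u0zm'
Chunk 2: stream[10..11]='4' size=0x4=4, data at stream[13..17]='ojuq' -> body[5..9], body so far='4u0zmojuq'
Chunk 3: stream[19..20]='1' size=0x1=1, data at stream[22..23]='2' -> body[9..10], body so far='4u0zmojuq2'
Chunk 4: stream[25..26]='0' size=0 (terminator). Final body='4u0zmojuq2' (10 bytes)
Body byte 6 = 'j'

Answer: j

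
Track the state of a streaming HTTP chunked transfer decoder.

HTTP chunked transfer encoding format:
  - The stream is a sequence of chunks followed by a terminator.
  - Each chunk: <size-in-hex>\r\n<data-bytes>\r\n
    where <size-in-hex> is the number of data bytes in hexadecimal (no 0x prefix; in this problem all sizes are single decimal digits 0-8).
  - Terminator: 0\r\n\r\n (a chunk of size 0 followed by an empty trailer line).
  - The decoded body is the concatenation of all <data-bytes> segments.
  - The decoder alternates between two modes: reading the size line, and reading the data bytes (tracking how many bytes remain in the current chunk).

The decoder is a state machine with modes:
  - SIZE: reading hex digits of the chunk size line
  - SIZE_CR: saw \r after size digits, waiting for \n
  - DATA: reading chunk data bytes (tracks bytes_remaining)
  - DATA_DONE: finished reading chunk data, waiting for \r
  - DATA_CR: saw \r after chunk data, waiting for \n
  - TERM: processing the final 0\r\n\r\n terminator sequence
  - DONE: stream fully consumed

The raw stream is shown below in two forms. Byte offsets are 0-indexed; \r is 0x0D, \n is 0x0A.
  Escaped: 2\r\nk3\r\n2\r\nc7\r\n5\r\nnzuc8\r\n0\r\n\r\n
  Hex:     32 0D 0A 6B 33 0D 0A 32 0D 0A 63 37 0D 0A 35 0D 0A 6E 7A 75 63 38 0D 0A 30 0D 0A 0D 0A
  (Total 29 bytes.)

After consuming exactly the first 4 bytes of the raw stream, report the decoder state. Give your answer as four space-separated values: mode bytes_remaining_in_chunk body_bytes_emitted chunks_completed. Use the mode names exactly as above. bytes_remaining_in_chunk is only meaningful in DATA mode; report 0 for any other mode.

Byte 0 = '2': mode=SIZE remaining=0 emitted=0 chunks_done=0
Byte 1 = 0x0D: mode=SIZE_CR remaining=0 emitted=0 chunks_done=0
Byte 2 = 0x0A: mode=DATA remaining=2 emitted=0 chunks_done=0
Byte 3 = 'k': mode=DATA remaining=1 emitted=1 chunks_done=0

Answer: DATA 1 1 0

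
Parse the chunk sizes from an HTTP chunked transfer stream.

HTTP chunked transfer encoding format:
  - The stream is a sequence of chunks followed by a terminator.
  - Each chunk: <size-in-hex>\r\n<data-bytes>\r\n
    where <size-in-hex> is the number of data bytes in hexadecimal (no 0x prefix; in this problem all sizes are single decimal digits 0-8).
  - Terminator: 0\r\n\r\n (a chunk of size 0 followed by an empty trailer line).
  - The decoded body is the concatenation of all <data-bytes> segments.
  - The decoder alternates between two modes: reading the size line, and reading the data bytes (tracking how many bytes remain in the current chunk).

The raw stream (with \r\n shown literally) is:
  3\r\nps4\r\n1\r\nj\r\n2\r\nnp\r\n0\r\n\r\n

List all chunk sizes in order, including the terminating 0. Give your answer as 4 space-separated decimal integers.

Answer: 3 1 2 0

Derivation:
Chunk 1: stream[0..1]='3' size=0x3=3, data at stream[3..6]='ps4' -> body[0..3], body so far='ps4'
Chunk 2: stream[8..9]='1' size=0x1=1, data at stream[11..12]='j' -> body[3..4], body so far='ps4j'
Chunk 3: stream[14..15]='2' size=0x2=2, data at stream[17..19]='np' -> body[4..6], body so far='ps4jnp'
Chunk 4: stream[21..22]='0' size=0 (terminator). Final body='ps4jnp' (6 bytes)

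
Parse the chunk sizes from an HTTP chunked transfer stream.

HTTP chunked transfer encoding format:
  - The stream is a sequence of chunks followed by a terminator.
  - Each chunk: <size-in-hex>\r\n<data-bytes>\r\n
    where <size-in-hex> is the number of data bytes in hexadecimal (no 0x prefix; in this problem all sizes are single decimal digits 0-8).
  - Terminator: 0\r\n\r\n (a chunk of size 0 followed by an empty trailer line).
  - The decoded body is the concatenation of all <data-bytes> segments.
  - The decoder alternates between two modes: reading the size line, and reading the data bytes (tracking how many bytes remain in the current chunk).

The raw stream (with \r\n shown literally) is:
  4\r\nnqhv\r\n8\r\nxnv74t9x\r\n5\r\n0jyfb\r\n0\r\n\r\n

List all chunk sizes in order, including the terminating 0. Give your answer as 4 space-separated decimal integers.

Answer: 4 8 5 0

Derivation:
Chunk 1: stream[0..1]='4' size=0x4=4, data at stream[3..7]='nqhv' -> body[0..4], body so far='nqhv'
Chunk 2: stream[9..10]='8' size=0x8=8, data at stream[12..20]='xnv74t9x' -> body[4..12], body so far='nqhvxnv74t9x'
Chunk 3: stream[22..23]='5' size=0x5=5, data at stream[25..30]='0jyfb' -> body[12..17], body so far='nqhvxnv74t9x0jyfb'
Chunk 4: stream[32..33]='0' size=0 (terminator). Final body='nqhvxnv74t9x0jyfb' (17 bytes)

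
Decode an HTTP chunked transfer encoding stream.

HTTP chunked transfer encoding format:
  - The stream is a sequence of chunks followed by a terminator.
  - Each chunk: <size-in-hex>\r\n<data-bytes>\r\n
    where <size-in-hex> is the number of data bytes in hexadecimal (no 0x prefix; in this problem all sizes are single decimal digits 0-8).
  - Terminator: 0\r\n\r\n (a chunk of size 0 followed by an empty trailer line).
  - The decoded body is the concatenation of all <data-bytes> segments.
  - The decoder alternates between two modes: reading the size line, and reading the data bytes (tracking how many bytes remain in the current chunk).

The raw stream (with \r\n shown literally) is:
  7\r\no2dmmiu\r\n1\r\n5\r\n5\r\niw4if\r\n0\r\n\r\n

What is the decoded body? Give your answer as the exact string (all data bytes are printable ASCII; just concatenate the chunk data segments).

Chunk 1: stream[0..1]='7' size=0x7=7, data at stream[3..10]='o2dmmiu' -> body[0..7], body so far='o2dmmiu'
Chunk 2: stream[12..13]='1' size=0x1=1, data at stream[15..16]='5' -> body[7..8], body so far='o2dmmiu5'
Chunk 3: stream[18..19]='5' size=0x5=5, data at stream[21..26]='iw4if' -> body[8..13], body so far='o2dmmiu5iw4if'
Chunk 4: stream[28..29]='0' size=0 (terminator). Final body='o2dmmiu5iw4if' (13 bytes)

Answer: o2dmmiu5iw4if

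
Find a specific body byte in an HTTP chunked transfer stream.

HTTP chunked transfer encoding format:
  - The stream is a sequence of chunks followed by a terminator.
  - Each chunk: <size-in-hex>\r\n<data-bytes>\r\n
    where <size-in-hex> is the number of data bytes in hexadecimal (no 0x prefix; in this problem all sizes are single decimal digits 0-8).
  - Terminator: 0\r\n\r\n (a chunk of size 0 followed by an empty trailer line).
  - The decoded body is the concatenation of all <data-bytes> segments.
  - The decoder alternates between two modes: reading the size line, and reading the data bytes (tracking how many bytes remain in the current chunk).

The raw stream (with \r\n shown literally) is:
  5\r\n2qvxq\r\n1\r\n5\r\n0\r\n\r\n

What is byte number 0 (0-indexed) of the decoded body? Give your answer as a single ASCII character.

Answer: 2

Derivation:
Chunk 1: stream[0..1]='5' size=0x5=5, data at stream[3..8]='2qvxq' -> body[0..5], body so far='2qvxq'
Chunk 2: stream[10..11]='1' size=0x1=1, data at stream[13..14]='5' -> body[5..6], body so far='2qvxq5'
Chunk 3: stream[16..17]='0' size=0 (terminator). Final body='2qvxq5' (6 bytes)
Body byte 0 = '2'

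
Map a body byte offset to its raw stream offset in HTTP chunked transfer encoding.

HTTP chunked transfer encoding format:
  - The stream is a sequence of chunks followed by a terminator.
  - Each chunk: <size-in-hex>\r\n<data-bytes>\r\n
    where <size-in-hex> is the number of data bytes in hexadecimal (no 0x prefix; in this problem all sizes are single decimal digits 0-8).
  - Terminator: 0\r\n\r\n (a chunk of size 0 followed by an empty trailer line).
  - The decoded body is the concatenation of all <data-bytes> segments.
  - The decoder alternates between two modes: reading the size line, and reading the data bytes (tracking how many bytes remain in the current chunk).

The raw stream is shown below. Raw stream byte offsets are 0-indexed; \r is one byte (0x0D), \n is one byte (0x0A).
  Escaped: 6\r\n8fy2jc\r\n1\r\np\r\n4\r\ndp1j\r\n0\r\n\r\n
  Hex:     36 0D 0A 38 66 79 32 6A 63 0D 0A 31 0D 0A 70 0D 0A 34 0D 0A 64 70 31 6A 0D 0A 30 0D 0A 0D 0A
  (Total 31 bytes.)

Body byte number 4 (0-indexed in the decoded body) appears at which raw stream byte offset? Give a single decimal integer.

Answer: 7

Derivation:
Chunk 1: stream[0..1]='6' size=0x6=6, data at stream[3..9]='8fy2jc' -> body[0..6], body so far='8fy2jc'
Chunk 2: stream[11..12]='1' size=0x1=1, data at stream[14..15]='p' -> body[6..7], body so far='8fy2jcp'
Chunk 3: stream[17..18]='4' size=0x4=4, data at stream[20..24]='dp1j' -> body[7..11], body so far='8fy2jcpdp1j'
Chunk 4: stream[26..27]='0' size=0 (terminator). Final body='8fy2jcpdp1j' (11 bytes)
Body byte 4 at stream offset 7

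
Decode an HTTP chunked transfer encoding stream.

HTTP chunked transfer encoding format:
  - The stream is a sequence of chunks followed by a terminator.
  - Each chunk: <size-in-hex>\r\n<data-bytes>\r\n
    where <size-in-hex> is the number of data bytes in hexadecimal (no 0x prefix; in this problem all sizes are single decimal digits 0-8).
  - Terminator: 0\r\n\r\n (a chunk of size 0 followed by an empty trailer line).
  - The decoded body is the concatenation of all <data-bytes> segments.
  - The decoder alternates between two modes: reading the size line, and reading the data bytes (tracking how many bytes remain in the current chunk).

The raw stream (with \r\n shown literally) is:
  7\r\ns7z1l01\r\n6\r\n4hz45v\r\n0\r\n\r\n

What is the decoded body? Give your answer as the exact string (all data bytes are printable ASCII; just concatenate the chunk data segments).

Chunk 1: stream[0..1]='7' size=0x7=7, data at stream[3..10]='s7z1l01' -> body[0..7], body so far='s7z1l01'
Chunk 2: stream[12..13]='6' size=0x6=6, data at stream[15..21]='4hz45v' -> body[7..13], body so far='s7z1l014hz45v'
Chunk 3: stream[23..24]='0' size=0 (terminator). Final body='s7z1l014hz45v' (13 bytes)

Answer: s7z1l014hz45v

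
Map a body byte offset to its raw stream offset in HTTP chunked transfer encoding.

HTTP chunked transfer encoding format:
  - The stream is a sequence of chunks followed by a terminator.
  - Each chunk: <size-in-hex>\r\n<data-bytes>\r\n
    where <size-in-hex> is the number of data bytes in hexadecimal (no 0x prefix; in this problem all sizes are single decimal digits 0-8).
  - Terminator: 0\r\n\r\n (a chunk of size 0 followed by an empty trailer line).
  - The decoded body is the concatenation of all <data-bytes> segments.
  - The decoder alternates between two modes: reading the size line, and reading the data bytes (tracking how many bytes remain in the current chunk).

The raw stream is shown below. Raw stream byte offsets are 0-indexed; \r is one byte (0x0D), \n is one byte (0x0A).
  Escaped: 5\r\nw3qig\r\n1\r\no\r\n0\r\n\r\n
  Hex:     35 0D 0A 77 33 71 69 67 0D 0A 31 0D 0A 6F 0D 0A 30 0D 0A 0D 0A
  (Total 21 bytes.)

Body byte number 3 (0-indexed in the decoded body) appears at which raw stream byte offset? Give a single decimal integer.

Chunk 1: stream[0..1]='5' size=0x5=5, data at stream[3..8]='w3qig' -> body[0..5], body so far='w3qig'
Chunk 2: stream[10..11]='1' size=0x1=1, data at stream[13..14]='o' -> body[5..6], body so far='w3qigo'
Chunk 3: stream[16..17]='0' size=0 (terminator). Final body='w3qigo' (6 bytes)
Body byte 3 at stream offset 6

Answer: 6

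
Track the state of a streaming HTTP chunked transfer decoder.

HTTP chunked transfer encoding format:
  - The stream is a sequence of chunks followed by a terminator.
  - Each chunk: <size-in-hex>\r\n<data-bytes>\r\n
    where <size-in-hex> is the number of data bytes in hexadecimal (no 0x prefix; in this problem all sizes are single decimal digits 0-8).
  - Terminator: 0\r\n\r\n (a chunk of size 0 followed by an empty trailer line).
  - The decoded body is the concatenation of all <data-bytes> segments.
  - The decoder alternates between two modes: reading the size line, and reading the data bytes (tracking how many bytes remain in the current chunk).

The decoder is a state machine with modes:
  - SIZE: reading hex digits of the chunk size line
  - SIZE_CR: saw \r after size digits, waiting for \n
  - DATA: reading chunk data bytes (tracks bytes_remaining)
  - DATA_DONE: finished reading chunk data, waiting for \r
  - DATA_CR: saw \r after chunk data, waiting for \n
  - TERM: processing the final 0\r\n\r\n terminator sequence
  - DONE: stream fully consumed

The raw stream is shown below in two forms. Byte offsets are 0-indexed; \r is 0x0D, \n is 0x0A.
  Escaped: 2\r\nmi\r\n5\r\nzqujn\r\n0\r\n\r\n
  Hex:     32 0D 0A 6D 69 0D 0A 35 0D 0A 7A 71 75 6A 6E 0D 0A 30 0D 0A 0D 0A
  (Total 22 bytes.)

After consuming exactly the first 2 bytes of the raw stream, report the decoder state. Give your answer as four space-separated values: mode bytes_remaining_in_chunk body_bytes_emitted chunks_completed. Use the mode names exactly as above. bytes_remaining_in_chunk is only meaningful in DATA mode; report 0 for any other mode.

Byte 0 = '2': mode=SIZE remaining=0 emitted=0 chunks_done=0
Byte 1 = 0x0D: mode=SIZE_CR remaining=0 emitted=0 chunks_done=0

Answer: SIZE_CR 0 0 0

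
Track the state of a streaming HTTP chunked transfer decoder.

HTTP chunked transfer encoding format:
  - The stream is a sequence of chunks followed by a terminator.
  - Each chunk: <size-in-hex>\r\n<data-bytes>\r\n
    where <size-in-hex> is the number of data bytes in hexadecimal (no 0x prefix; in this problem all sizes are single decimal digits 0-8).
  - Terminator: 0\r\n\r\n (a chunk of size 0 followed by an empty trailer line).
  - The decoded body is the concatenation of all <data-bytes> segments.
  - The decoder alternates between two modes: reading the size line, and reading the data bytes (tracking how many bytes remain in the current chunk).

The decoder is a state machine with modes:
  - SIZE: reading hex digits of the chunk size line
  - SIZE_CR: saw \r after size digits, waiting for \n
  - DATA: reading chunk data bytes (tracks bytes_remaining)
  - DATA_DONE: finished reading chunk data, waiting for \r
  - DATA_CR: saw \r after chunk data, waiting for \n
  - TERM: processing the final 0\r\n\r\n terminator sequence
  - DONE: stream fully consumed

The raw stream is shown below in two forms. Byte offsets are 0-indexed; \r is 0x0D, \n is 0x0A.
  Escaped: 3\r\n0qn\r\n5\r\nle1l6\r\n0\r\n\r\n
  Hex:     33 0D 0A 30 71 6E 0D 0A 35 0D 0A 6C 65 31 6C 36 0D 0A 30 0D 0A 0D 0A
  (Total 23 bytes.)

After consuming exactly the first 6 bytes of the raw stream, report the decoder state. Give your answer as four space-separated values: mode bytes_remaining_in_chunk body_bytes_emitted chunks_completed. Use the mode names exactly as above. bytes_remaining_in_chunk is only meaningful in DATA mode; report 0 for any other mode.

Answer: DATA_DONE 0 3 0

Derivation:
Byte 0 = '3': mode=SIZE remaining=0 emitted=0 chunks_done=0
Byte 1 = 0x0D: mode=SIZE_CR remaining=0 emitted=0 chunks_done=0
Byte 2 = 0x0A: mode=DATA remaining=3 emitted=0 chunks_done=0
Byte 3 = '0': mode=DATA remaining=2 emitted=1 chunks_done=0
Byte 4 = 'q': mode=DATA remaining=1 emitted=2 chunks_done=0
Byte 5 = 'n': mode=DATA_DONE remaining=0 emitted=3 chunks_done=0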